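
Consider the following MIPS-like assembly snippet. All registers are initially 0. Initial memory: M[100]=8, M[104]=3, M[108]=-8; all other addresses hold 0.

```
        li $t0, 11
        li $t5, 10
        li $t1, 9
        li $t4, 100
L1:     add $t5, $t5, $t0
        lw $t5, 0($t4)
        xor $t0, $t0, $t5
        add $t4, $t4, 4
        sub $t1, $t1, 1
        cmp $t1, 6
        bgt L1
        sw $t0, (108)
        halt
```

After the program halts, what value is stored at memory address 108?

-8

after li $t0, 11: $t0=11
after li $t5, 10: $t5=10
after li $t1, 9: $t1=9
after li $t4, 100: $t4=100
after add $t5, $t5, $t0: $t5=10+11=21
after lw $t5, 0($t4): $t5=M[100]=8
after xor $t0, $t0, $t5: $t0=11^8=3
after add $t4, $t4, 4: $t4=100+4=104
after sub $t1, $t1, 1: $t1=9-1=8
cmp $t1, 6  (cmp 8,6)
bgt L1: taken
after add $t5, $t5, $t0: $t5=8+3=11
after lw $t5, 0($t4): $t5=M[104]=3
after xor $t0, $t0, $t5: $t0=3^3=0
after add $t4, $t4, 4: $t4=104+4=108
after sub $t1, $t1, 1: $t1=8-1=7
cmp $t1, 6  (cmp 7,6)
bgt L1: taken
after add $t5, $t5, $t0: $t5=3+0=3
after lw $t5, 0($t4): $t5=M[108]=-8
after xor $t0, $t0, $t5: $t0=0^(-8)=-8
after add $t4, $t4, 4: $t4=108+4=112
after sub $t1, $t1, 1: $t1=7-1=6
cmp $t1, 6  (cmp 6,6)
bgt L1: not taken
sw $t0, (108) → M[108]=-8
halt.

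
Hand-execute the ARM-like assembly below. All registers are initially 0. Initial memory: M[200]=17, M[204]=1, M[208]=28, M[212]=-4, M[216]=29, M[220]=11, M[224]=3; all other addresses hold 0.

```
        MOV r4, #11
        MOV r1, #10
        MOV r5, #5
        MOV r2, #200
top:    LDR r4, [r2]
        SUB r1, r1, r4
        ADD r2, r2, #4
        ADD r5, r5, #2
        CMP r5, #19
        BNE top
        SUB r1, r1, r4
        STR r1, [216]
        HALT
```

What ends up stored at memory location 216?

MOV r4, #11 → r4=11
MOV r1, #10 → r1=10
MOV r5, #5 → r5=5
MOV r2, #200 → r2=200
LDR r4, [r2] → r4=M[200]=17
SUB r1, r1, r4 → r1=10-17=-7
ADD r2, r2, #4 → r2=200+4=204
ADD r5, r5, #2 → r5=5+2=7
CMP r5, #19  (cmp 7,19)
BNE top: taken
LDR r4, [r2] → r4=M[204]=1
SUB r1, r1, r4 → r1=(-7)-1=-8
ADD r2, r2, #4 → r2=204+4=208
ADD r5, r5, #2 → r5=7+2=9
CMP r5, #19  (cmp 9,19)
BNE top: taken
LDR r4, [r2] → r4=M[208]=28
SUB r1, r1, r4 → r1=(-8)-28=-36
ADD r2, r2, #4 → r2=208+4=212
ADD r5, r5, #2 → r5=9+2=11
CMP r5, #19  (cmp 11,19)
BNE top: taken
LDR r4, [r2] → r4=M[212]=-4
SUB r1, r1, r4 → r1=(-36)-(-4)=-32
ADD r2, r2, #4 → r2=212+4=216
ADD r5, r5, #2 → r5=11+2=13
CMP r5, #19  (cmp 13,19)
BNE top: taken
LDR r4, [r2] → r4=M[216]=29
SUB r1, r1, r4 → r1=(-32)-29=-61
ADD r2, r2, #4 → r2=216+4=220
ADD r5, r5, #2 → r5=13+2=15
CMP r5, #19  (cmp 15,19)
BNE top: taken
LDR r4, [r2] → r4=M[220]=11
SUB r1, r1, r4 → r1=(-61)-11=-72
ADD r2, r2, #4 → r2=220+4=224
ADD r5, r5, #2 → r5=15+2=17
CMP r5, #19  (cmp 17,19)
BNE top: taken
LDR r4, [r2] → r4=M[224]=3
SUB r1, r1, r4 → r1=(-72)-3=-75
ADD r2, r2, #4 → r2=224+4=228
ADD r5, r5, #2 → r5=17+2=19
CMP r5, #19  (cmp 19,19)
BNE top: not taken
SUB r1, r1, r4 → r1=(-75)-3=-78
STR r1, [216] → M[216]=-78
halt.

-78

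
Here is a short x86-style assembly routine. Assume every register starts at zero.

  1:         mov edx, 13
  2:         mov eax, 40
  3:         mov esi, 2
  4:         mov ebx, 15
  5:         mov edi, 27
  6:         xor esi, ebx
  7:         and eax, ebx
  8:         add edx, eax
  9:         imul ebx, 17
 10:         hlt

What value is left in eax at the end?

8

mov edx, 13 → edx=13
mov eax, 40 → eax=40
mov esi, 2 → esi=2
mov ebx, 15 → ebx=15
mov edi, 27 → edi=27
xor esi, ebx → esi=2^15=13
and eax, ebx → eax=40&15=8
add edx, eax → edx=13+8=21
imul ebx, 17 → ebx=15*17=255
halt.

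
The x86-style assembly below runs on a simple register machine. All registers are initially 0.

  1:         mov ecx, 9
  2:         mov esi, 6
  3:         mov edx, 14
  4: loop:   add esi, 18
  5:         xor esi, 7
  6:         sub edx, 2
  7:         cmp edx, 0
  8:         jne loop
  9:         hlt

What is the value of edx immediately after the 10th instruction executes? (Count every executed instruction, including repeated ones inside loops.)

12

mov ecx, 9 → ecx=9
mov esi, 6 → esi=6
mov edx, 14 → edx=14
add esi, 18 → esi=6+18=24
xor esi, 7 → esi=24^7=31
sub edx, 2 → edx=14-2=12
cmp edx, 0  (cmp 12,0)
jne loop: taken
add esi, 18 → esi=31+18=49
xor esi, 7 → esi=49^7=54
After step 10: edx = 12.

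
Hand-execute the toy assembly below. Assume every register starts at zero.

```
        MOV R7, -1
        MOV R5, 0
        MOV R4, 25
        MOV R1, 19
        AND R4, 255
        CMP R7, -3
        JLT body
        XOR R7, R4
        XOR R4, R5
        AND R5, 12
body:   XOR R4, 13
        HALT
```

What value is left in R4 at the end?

R7=-1
R5=0
R4=25
R1=19
R4=25&255=25
CMP R7, -3  (cmp -1,-3)
JLT body: not taken
R7=(-1)^25=-26
R4=25^0=25
R5=0&12=0
R4=25^13=20
halt.

20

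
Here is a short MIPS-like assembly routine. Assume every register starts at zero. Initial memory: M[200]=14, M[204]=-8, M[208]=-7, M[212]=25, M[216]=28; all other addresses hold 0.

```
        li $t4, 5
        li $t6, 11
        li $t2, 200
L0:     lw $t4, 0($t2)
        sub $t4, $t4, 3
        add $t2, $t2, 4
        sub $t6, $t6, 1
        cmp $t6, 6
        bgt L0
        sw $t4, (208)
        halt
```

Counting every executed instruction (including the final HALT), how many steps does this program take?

$t4=5
$t6=11
$t2=200
$t4=M[200]=14
$t4=14-3=11
$t2=200+4=204
$t6=11-1=10
cmp $t6, 6  (cmp 10,6)
bgt L0: taken
$t4=M[204]=-8
$t4=(-8)-3=-11
$t2=204+4=208
$t6=10-1=9
cmp $t6, 6  (cmp 9,6)
bgt L0: taken
$t4=M[208]=-7
$t4=(-7)-3=-10
$t2=208+4=212
$t6=9-1=8
cmp $t6, 6  (cmp 8,6)
bgt L0: taken
$t4=M[212]=25
$t4=25-3=22
$t2=212+4=216
$t6=8-1=7
cmp $t6, 6  (cmp 7,6)
bgt L0: taken
$t4=M[216]=28
$t4=28-3=25
$t2=216+4=220
$t6=7-1=6
cmp $t6, 6  (cmp 6,6)
bgt L0: not taken
sw $t4, (208) → M[208]=25
halt.
Total executed instructions: 35.

35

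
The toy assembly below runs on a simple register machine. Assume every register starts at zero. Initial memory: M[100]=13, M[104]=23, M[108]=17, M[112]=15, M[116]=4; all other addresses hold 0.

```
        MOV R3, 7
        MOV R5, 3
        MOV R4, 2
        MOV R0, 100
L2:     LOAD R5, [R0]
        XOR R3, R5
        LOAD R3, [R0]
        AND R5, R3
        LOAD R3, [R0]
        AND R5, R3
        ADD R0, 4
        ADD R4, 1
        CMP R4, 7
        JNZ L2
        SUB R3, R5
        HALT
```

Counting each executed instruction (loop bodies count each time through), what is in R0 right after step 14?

104

R3=7
R5=3
R4=2
R0=100
R5=M[100]=13
R3=7^13=10
R3=M[100]=13
R5=13&13=13
R3=M[100]=13
R5=13&13=13
R0=100+4=104
R4=2+1=3
CMP R4, 7  (cmp 3,7)
JNZ L2: taken
After step 14: R0 = 104.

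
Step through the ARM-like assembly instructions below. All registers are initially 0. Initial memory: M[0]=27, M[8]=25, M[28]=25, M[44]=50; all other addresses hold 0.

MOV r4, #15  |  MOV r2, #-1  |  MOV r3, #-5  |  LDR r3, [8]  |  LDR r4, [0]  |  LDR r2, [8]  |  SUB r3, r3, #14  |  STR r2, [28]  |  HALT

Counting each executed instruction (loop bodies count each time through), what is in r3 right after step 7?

r4=15
r2=-1
r3=-5
r3=M[8]=25
r4=M[0]=27
r2=M[8]=25
r3=25-14=11
After step 7: r3 = 11.

11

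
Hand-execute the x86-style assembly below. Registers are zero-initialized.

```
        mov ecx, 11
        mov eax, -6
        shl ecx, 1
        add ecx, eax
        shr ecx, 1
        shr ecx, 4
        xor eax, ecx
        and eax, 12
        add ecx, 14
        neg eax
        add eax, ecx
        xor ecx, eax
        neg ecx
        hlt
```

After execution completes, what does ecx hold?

mov ecx, 11 → ecx=11
mov eax, -6 → eax=-6
shl ecx, 1 → ecx=11<<1=22
add ecx, eax → ecx=22+(-6)=16
shr ecx, 1 → ecx=16>>1=8
shr ecx, 4 → ecx=8>>4=0
xor eax, ecx → eax=(-6)^0=-6
and eax, 12 → eax=(-6)&12=8
add ecx, 14 → ecx=0+14=14
neg eax → eax=-(8)=-8
add eax, ecx → eax=(-8)+14=6
xor ecx, eax → ecx=14^6=8
neg ecx → ecx=-(8)=-8
halt.

-8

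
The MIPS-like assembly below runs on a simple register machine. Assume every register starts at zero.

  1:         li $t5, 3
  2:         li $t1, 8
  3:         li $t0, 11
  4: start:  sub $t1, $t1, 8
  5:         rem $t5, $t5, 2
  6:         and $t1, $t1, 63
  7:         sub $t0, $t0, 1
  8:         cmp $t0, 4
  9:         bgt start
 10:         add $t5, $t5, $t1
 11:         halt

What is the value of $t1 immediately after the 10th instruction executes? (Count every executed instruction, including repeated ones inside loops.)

-8

after li $t5, 3: $t5=3
after li $t1, 8: $t1=8
after li $t0, 11: $t0=11
after sub $t1, $t1, 8: $t1=8-8=0
after rem $t5, $t5, 2: $t5=3%2=1
after and $t1, $t1, 63: $t1=0&63=0
after sub $t0, $t0, 1: $t0=11-1=10
cmp $t0, 4  (cmp 10,4)
bgt start: taken
after sub $t1, $t1, 8: $t1=0-8=-8
After step 10: $t1 = -8.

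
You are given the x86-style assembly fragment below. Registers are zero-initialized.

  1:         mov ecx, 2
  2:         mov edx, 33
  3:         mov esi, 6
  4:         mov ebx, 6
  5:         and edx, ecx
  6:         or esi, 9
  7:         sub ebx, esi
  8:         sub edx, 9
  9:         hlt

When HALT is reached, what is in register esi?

15

after mov ecx, 2: ecx=2
after mov edx, 33: edx=33
after mov esi, 6: esi=6
after mov ebx, 6: ebx=6
after and edx, ecx: edx=33&2=0
after or esi, 9: esi=6|9=15
after sub ebx, esi: ebx=6-15=-9
after sub edx, 9: edx=0-9=-9
halt.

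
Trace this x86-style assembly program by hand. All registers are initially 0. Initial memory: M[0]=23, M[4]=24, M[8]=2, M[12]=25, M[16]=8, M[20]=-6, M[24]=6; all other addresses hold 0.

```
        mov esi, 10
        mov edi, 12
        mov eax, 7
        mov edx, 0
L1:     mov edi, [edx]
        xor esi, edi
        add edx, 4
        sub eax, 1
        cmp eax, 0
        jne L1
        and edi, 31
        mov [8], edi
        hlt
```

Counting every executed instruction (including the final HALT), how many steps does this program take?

esi=10
edi=12
eax=7
edx=0
edi=M[0]=23
esi=10^23=29
edx=0+4=4
eax=7-1=6
cmp eax, 0  (cmp 6,0)
jne L1: taken
edi=M[4]=24
esi=29^24=5
edx=4+4=8
eax=6-1=5
cmp eax, 0  (cmp 5,0)
jne L1: taken
edi=M[8]=2
esi=5^2=7
edx=8+4=12
eax=5-1=4
cmp eax, 0  (cmp 4,0)
jne L1: taken
edi=M[12]=25
esi=7^25=30
edx=12+4=16
eax=4-1=3
cmp eax, 0  (cmp 3,0)
jne L1: taken
edi=M[16]=8
esi=30^8=22
edx=16+4=20
eax=3-1=2
cmp eax, 0  (cmp 2,0)
jne L1: taken
edi=M[20]=-6
esi=22^(-6)=-20
edx=20+4=24
eax=2-1=1
cmp eax, 0  (cmp 1,0)
jne L1: taken
edi=M[24]=6
esi=(-20)^6=-22
edx=24+4=28
eax=1-1=0
cmp eax, 0  (cmp 0,0)
jne L1: not taken
edi=6&31=6
mov [8], edi → M[8]=6
halt.
Total executed instructions: 49.

49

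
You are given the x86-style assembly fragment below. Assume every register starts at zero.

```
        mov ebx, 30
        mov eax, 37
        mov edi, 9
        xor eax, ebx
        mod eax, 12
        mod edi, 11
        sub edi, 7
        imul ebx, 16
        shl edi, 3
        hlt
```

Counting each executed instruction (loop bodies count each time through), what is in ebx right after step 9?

480

ebx=30
eax=37
edi=9
eax=37^30=59
eax=59%12=11
edi=9%11=9
edi=9-7=2
ebx=30*16=480
edi=2<<3=16
After step 9: ebx = 480.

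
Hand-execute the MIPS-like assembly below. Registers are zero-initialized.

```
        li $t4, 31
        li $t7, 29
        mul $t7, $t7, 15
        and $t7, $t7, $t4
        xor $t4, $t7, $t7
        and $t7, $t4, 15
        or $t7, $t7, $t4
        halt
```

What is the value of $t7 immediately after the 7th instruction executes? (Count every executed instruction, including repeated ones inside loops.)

0

after li $t4, 31: $t4=31
after li $t7, 29: $t7=29
after mul $t7, $t7, 15: $t7=29*15=435
after and $t7, $t7, $t4: $t7=435&31=19
after xor $t4, $t7, $t7: $t4=19^19=0
after and $t7, $t4, 15: $t7=0&15=0
after or $t7, $t7, $t4: $t7=0|0=0
After step 7: $t7 = 0.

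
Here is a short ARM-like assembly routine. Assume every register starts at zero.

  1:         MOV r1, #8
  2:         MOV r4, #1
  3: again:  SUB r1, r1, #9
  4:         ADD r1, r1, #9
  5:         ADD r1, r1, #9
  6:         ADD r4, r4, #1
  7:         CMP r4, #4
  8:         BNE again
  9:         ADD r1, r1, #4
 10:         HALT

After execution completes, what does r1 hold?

after MOV r1, #8: r1=8
after MOV r4, #1: r4=1
after SUB r1, r1, #9: r1=8-9=-1
after ADD r1, r1, #9: r1=(-1)+9=8
after ADD r1, r1, #9: r1=8+9=17
after ADD r4, r4, #1: r4=1+1=2
CMP r4, #4  (cmp 2,4)
BNE again: taken
after SUB r1, r1, #9: r1=17-9=8
after ADD r1, r1, #9: r1=8+9=17
after ADD r1, r1, #9: r1=17+9=26
after ADD r4, r4, #1: r4=2+1=3
CMP r4, #4  (cmp 3,4)
BNE again: taken
after SUB r1, r1, #9: r1=26-9=17
after ADD r1, r1, #9: r1=17+9=26
after ADD r1, r1, #9: r1=26+9=35
after ADD r4, r4, #1: r4=3+1=4
CMP r4, #4  (cmp 4,4)
BNE again: not taken
after ADD r1, r1, #4: r1=35+4=39
halt.

39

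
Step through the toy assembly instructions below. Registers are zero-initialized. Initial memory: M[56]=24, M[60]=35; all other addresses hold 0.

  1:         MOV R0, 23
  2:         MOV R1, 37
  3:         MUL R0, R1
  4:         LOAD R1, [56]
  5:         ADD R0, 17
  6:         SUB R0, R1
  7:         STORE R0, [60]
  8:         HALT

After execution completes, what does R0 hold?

844

after MOV R0, 23: R0=23
after MOV R1, 37: R1=37
after MUL R0, R1: R0=23*37=851
after LOAD R1, [56]: R1=M[56]=24
after ADD R0, 17: R0=851+17=868
after SUB R0, R1: R0=868-24=844
STORE R0, [60] → M[60]=844
halt.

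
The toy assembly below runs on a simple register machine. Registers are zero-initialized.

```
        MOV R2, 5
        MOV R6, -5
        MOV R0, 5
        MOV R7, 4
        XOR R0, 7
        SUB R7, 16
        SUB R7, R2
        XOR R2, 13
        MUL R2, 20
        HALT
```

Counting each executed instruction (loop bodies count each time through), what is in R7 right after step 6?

after MOV R2, 5: R2=5
after MOV R6, -5: R6=-5
after MOV R0, 5: R0=5
after MOV R7, 4: R7=4
after XOR R0, 7: R0=5^7=2
after SUB R7, 16: R7=4-16=-12
After step 6: R7 = -12.

-12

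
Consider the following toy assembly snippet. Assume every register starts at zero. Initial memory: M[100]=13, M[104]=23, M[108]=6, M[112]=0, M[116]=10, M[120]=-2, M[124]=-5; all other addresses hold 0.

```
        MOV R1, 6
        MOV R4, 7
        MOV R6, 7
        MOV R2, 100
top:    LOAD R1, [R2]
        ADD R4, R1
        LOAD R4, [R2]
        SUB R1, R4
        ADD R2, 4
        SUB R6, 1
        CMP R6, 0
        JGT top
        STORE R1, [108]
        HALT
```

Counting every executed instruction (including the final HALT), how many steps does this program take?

62

R1=6
R4=7
R6=7
R2=100
R1=M[100]=13
R4=7+13=20
R4=M[100]=13
R1=13-13=0
R2=100+4=104
R6=7-1=6
CMP R6, 0  (cmp 6,0)
JGT top: taken
R1=M[104]=23
R4=13+23=36
R4=M[104]=23
R1=23-23=0
R2=104+4=108
R6=6-1=5
CMP R6, 0  (cmp 5,0)
JGT top: taken
R1=M[108]=6
R4=23+6=29
R4=M[108]=6
R1=6-6=0
R2=108+4=112
R6=5-1=4
CMP R6, 0  (cmp 4,0)
JGT top: taken
R1=M[112]=0
R4=6+0=6
R4=M[112]=0
R1=0-0=0
R2=112+4=116
R6=4-1=3
CMP R6, 0  (cmp 3,0)
JGT top: taken
R1=M[116]=10
R4=0+10=10
R4=M[116]=10
R1=10-10=0
R2=116+4=120
R6=3-1=2
CMP R6, 0  (cmp 2,0)
JGT top: taken
R1=M[120]=-2
R4=10+(-2)=8
R4=M[120]=-2
R1=(-2)-(-2)=0
R2=120+4=124
R6=2-1=1
CMP R6, 0  (cmp 1,0)
JGT top: taken
R1=M[124]=-5
R4=(-2)+(-5)=-7
R4=M[124]=-5
R1=(-5)-(-5)=0
R2=124+4=128
R6=1-1=0
CMP R6, 0  (cmp 0,0)
JGT top: not taken
STORE R1, [108] → M[108]=0
halt.
Total executed instructions: 62.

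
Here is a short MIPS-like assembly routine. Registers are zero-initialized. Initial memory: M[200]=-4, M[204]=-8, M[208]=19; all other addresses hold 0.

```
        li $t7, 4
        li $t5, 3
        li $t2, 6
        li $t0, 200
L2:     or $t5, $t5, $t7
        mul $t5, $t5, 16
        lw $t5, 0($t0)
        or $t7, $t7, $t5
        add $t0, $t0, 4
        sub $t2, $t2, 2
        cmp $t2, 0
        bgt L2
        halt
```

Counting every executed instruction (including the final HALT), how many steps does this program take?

29

$t7=4
$t5=3
$t2=6
$t0=200
$t5=3|4=7
$t5=7*16=112
$t5=M[200]=-4
$t7=4|(-4)=-4
$t0=200+4=204
$t2=6-2=4
cmp $t2, 0  (cmp 4,0)
bgt L2: taken
$t5=(-4)|(-4)=-4
$t5=(-4)*16=-64
$t5=M[204]=-8
$t7=(-4)|(-8)=-4
$t0=204+4=208
$t2=4-2=2
cmp $t2, 0  (cmp 2,0)
bgt L2: taken
$t5=(-8)|(-4)=-4
$t5=(-4)*16=-64
$t5=M[208]=19
$t7=(-4)|19=-1
$t0=208+4=212
$t2=2-2=0
cmp $t2, 0  (cmp 0,0)
bgt L2: not taken
halt.
Total executed instructions: 29.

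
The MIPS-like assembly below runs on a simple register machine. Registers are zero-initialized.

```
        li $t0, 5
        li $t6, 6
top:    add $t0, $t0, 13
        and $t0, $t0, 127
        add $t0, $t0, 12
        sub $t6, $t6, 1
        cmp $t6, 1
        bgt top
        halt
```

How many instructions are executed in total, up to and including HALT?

33

after li $t0, 5: $t0=5
after li $t6, 6: $t6=6
after add $t0, $t0, 13: $t0=5+13=18
after and $t0, $t0, 127: $t0=18&127=18
after add $t0, $t0, 12: $t0=18+12=30
after sub $t6, $t6, 1: $t6=6-1=5
cmp $t6, 1  (cmp 5,1)
bgt top: taken
after add $t0, $t0, 13: $t0=30+13=43
after and $t0, $t0, 127: $t0=43&127=43
after add $t0, $t0, 12: $t0=43+12=55
after sub $t6, $t6, 1: $t6=5-1=4
cmp $t6, 1  (cmp 4,1)
bgt top: taken
after add $t0, $t0, 13: $t0=55+13=68
after and $t0, $t0, 127: $t0=68&127=68
after add $t0, $t0, 12: $t0=68+12=80
after sub $t6, $t6, 1: $t6=4-1=3
cmp $t6, 1  (cmp 3,1)
bgt top: taken
after add $t0, $t0, 13: $t0=80+13=93
after and $t0, $t0, 127: $t0=93&127=93
after add $t0, $t0, 12: $t0=93+12=105
after sub $t6, $t6, 1: $t6=3-1=2
cmp $t6, 1  (cmp 2,1)
bgt top: taken
after add $t0, $t0, 13: $t0=105+13=118
after and $t0, $t0, 127: $t0=118&127=118
after add $t0, $t0, 12: $t0=118+12=130
after sub $t6, $t6, 1: $t6=2-1=1
cmp $t6, 1  (cmp 1,1)
bgt top: not taken
halt.
Total executed instructions: 33.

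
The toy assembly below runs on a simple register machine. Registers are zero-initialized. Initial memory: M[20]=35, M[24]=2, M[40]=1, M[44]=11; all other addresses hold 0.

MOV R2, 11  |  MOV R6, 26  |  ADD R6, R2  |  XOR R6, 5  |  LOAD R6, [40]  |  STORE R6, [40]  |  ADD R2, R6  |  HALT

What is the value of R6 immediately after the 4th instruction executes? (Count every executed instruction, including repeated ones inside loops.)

R2=11
R6=26
R6=26+11=37
R6=37^5=32
After step 4: R6 = 32.

32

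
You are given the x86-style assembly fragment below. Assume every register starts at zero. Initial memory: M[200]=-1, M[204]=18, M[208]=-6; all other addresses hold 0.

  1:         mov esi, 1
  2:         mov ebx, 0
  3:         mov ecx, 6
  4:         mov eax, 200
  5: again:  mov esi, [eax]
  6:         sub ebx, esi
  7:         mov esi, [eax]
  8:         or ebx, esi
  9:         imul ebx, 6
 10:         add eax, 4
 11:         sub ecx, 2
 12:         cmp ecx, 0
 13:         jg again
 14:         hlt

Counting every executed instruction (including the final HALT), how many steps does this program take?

esi=1
ebx=0
ecx=6
eax=200
esi=M[200]=-1
ebx=0-(-1)=1
esi=M[200]=-1
ebx=1|(-1)=-1
ebx=(-1)*6=-6
eax=200+4=204
ecx=6-2=4
cmp ecx, 0  (cmp 4,0)
jg again: taken
esi=M[204]=18
ebx=(-6)-18=-24
esi=M[204]=18
ebx=(-24)|18=-6
ebx=(-6)*6=-36
eax=204+4=208
ecx=4-2=2
cmp ecx, 0  (cmp 2,0)
jg again: taken
esi=M[208]=-6
ebx=(-36)-(-6)=-30
esi=M[208]=-6
ebx=(-30)|(-6)=-6
ebx=(-6)*6=-36
eax=208+4=212
ecx=2-2=0
cmp ecx, 0  (cmp 0,0)
jg again: not taken
halt.
Total executed instructions: 32.

32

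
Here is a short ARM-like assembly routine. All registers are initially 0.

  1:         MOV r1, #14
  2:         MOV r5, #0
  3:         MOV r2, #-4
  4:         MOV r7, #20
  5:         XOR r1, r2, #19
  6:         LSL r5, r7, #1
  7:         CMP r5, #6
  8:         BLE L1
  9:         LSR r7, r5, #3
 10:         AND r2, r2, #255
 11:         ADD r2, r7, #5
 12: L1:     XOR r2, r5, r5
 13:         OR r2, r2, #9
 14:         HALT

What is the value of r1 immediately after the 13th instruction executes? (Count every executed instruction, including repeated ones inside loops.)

-17

r1=14
r5=0
r2=-4
r7=20
r1=(-4)^19=-17
r5=20<<1=40
CMP r5, #6  (cmp 40,6)
BLE L1: not taken
r7=40>>3=5
r2=(-4)&255=252
r2=5+5=10
r2=40^40=0
r2=0|9=9
After step 13: r1 = -17.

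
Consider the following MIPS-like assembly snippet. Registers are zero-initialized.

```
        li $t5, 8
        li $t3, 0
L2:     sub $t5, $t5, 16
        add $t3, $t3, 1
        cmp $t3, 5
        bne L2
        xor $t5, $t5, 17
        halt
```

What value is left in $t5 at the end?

-87

$t5=8
$t3=0
$t5=8-16=-8
$t3=0+1=1
cmp $t3, 5  (cmp 1,5)
bne L2: taken
$t5=(-8)-16=-24
$t3=1+1=2
cmp $t3, 5  (cmp 2,5)
bne L2: taken
$t5=(-24)-16=-40
$t3=2+1=3
cmp $t3, 5  (cmp 3,5)
bne L2: taken
$t5=(-40)-16=-56
$t3=3+1=4
cmp $t3, 5  (cmp 4,5)
bne L2: taken
$t5=(-56)-16=-72
$t3=4+1=5
cmp $t3, 5  (cmp 5,5)
bne L2: not taken
$t5=(-72)^17=-87
halt.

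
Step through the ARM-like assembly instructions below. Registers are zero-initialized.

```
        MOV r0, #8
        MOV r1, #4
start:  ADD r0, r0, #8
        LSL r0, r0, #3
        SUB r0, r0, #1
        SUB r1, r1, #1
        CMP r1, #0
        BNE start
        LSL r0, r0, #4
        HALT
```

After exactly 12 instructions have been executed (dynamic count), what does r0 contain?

MOV r0, #8 → r0=8
MOV r1, #4 → r1=4
ADD r0, r0, #8 → r0=8+8=16
LSL r0, r0, #3 → r0=16<<3=128
SUB r0, r0, #1 → r0=128-1=127
SUB r1, r1, #1 → r1=4-1=3
CMP r1, #0  (cmp 3,0)
BNE start: taken
ADD r0, r0, #8 → r0=127+8=135
LSL r0, r0, #3 → r0=135<<3=1080
SUB r0, r0, #1 → r0=1080-1=1079
SUB r1, r1, #1 → r1=3-1=2
After step 12: r0 = 1079.

1079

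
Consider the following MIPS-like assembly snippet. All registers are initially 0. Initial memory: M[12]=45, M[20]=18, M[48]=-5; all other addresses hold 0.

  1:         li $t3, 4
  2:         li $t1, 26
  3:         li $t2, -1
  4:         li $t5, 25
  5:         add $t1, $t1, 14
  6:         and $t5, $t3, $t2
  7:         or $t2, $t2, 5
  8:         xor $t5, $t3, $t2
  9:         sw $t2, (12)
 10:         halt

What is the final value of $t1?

li $t3, 4 → $t3=4
li $t1, 26 → $t1=26
li $t2, -1 → $t2=-1
li $t5, 25 → $t5=25
add $t1, $t1, 14 → $t1=26+14=40
and $t5, $t3, $t2 → $t5=4&(-1)=4
or $t2, $t2, 5 → $t2=(-1)|5=-1
xor $t5, $t3, $t2 → $t5=4^(-1)=-5
sw $t2, (12) → M[12]=-1
halt.

40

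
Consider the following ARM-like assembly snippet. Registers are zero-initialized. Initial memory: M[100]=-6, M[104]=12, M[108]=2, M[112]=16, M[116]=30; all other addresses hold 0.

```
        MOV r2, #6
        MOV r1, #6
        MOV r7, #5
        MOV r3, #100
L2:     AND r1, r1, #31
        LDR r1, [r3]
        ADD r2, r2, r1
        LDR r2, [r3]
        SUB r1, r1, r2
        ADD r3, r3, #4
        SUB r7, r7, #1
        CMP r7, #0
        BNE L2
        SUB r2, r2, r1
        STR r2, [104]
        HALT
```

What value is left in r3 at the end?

120

after MOV r2, #6: r2=6
after MOV r1, #6: r1=6
after MOV r7, #5: r7=5
after MOV r3, #100: r3=100
after AND r1, r1, #31: r1=6&31=6
after LDR r1, [r3]: r1=M[100]=-6
after ADD r2, r2, r1: r2=6+(-6)=0
after LDR r2, [r3]: r2=M[100]=-6
after SUB r1, r1, r2: r1=(-6)-(-6)=0
after ADD r3, r3, #4: r3=100+4=104
after SUB r7, r7, #1: r7=5-1=4
CMP r7, #0  (cmp 4,0)
BNE L2: taken
after AND r1, r1, #31: r1=0&31=0
after LDR r1, [r3]: r1=M[104]=12
after ADD r2, r2, r1: r2=(-6)+12=6
after LDR r2, [r3]: r2=M[104]=12
after SUB r1, r1, r2: r1=12-12=0
after ADD r3, r3, #4: r3=104+4=108
after SUB r7, r7, #1: r7=4-1=3
CMP r7, #0  (cmp 3,0)
BNE L2: taken
after AND r1, r1, #31: r1=0&31=0
after LDR r1, [r3]: r1=M[108]=2
after ADD r2, r2, r1: r2=12+2=14
after LDR r2, [r3]: r2=M[108]=2
after SUB r1, r1, r2: r1=2-2=0
after ADD r3, r3, #4: r3=108+4=112
after SUB r7, r7, #1: r7=3-1=2
CMP r7, #0  (cmp 2,0)
BNE L2: taken
after AND r1, r1, #31: r1=0&31=0
after LDR r1, [r3]: r1=M[112]=16
after ADD r2, r2, r1: r2=2+16=18
after LDR r2, [r3]: r2=M[112]=16
after SUB r1, r1, r2: r1=16-16=0
after ADD r3, r3, #4: r3=112+4=116
after SUB r7, r7, #1: r7=2-1=1
CMP r7, #0  (cmp 1,0)
BNE L2: taken
after AND r1, r1, #31: r1=0&31=0
after LDR r1, [r3]: r1=M[116]=30
after ADD r2, r2, r1: r2=16+30=46
after LDR r2, [r3]: r2=M[116]=30
after SUB r1, r1, r2: r1=30-30=0
after ADD r3, r3, #4: r3=116+4=120
after SUB r7, r7, #1: r7=1-1=0
CMP r7, #0  (cmp 0,0)
BNE L2: not taken
after SUB r2, r2, r1: r2=30-0=30
STR r2, [104] → M[104]=30
halt.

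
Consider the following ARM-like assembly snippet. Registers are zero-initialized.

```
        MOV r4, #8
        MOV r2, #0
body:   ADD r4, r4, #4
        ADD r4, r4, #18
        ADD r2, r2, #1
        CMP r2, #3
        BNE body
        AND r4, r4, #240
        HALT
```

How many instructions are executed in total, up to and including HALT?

after MOV r4, #8: r4=8
after MOV r2, #0: r2=0
after ADD r4, r4, #4: r4=8+4=12
after ADD r4, r4, #18: r4=12+18=30
after ADD r2, r2, #1: r2=0+1=1
CMP r2, #3  (cmp 1,3)
BNE body: taken
after ADD r4, r4, #4: r4=30+4=34
after ADD r4, r4, #18: r4=34+18=52
after ADD r2, r2, #1: r2=1+1=2
CMP r2, #3  (cmp 2,3)
BNE body: taken
after ADD r4, r4, #4: r4=52+4=56
after ADD r4, r4, #18: r4=56+18=74
after ADD r2, r2, #1: r2=2+1=3
CMP r2, #3  (cmp 3,3)
BNE body: not taken
after AND r4, r4, #240: r4=74&240=64
halt.
Total executed instructions: 19.

19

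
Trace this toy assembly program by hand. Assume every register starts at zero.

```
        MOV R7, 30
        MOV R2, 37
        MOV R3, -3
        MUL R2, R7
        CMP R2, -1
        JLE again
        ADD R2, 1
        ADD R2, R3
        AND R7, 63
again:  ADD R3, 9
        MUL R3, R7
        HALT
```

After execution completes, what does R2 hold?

1108

MOV R7, 30 → R7=30
MOV R2, 37 → R2=37
MOV R3, -3 → R3=-3
MUL R2, R7 → R2=37*30=1110
CMP R2, -1  (cmp 1110,-1)
JLE again: not taken
ADD R2, 1 → R2=1110+1=1111
ADD R2, R3 → R2=1111+(-3)=1108
AND R7, 63 → R7=30&63=30
ADD R3, 9 → R3=(-3)+9=6
MUL R3, R7 → R3=6*30=180
halt.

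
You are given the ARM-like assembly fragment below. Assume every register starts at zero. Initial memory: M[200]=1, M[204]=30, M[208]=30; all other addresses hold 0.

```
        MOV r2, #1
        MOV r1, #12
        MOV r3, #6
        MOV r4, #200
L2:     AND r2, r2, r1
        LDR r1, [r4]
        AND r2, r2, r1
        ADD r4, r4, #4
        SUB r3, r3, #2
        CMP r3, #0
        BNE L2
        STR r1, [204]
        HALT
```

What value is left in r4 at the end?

MOV r2, #1 → r2=1
MOV r1, #12 → r1=12
MOV r3, #6 → r3=6
MOV r4, #200 → r4=200
AND r2, r2, r1 → r2=1&12=0
LDR r1, [r4] → r1=M[200]=1
AND r2, r2, r1 → r2=0&1=0
ADD r4, r4, #4 → r4=200+4=204
SUB r3, r3, #2 → r3=6-2=4
CMP r3, #0  (cmp 4,0)
BNE L2: taken
AND r2, r2, r1 → r2=0&1=0
LDR r1, [r4] → r1=M[204]=30
AND r2, r2, r1 → r2=0&30=0
ADD r4, r4, #4 → r4=204+4=208
SUB r3, r3, #2 → r3=4-2=2
CMP r3, #0  (cmp 2,0)
BNE L2: taken
AND r2, r2, r1 → r2=0&30=0
LDR r1, [r4] → r1=M[208]=30
AND r2, r2, r1 → r2=0&30=0
ADD r4, r4, #4 → r4=208+4=212
SUB r3, r3, #2 → r3=2-2=0
CMP r3, #0  (cmp 0,0)
BNE L2: not taken
STR r1, [204] → M[204]=30
halt.

212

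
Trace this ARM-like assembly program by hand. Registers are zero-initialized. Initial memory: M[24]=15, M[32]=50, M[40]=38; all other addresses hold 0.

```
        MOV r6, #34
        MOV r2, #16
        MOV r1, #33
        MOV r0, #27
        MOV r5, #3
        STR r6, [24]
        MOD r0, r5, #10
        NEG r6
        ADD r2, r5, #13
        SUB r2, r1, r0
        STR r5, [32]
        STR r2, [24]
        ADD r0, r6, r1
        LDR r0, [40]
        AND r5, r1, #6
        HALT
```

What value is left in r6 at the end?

-34

MOV r6, #34 → r6=34
MOV r2, #16 → r2=16
MOV r1, #33 → r1=33
MOV r0, #27 → r0=27
MOV r5, #3 → r5=3
STR r6, [24] → M[24]=34
MOD r0, r5, #10 → r0=3%10=3
NEG r6 → r6=-(34)=-34
ADD r2, r5, #13 → r2=3+13=16
SUB r2, r1, r0 → r2=33-3=30
STR r5, [32] → M[32]=3
STR r2, [24] → M[24]=30
ADD r0, r6, r1 → r0=(-34)+33=-1
LDR r0, [40] → r0=M[40]=38
AND r5, r1, #6 → r5=33&6=0
halt.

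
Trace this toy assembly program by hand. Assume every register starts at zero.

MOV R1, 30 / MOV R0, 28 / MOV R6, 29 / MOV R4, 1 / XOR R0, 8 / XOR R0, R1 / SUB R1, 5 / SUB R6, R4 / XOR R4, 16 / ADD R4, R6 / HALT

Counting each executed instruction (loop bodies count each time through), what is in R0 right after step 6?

MOV R1, 30 → R1=30
MOV R0, 28 → R0=28
MOV R6, 29 → R6=29
MOV R4, 1 → R4=1
XOR R0, 8 → R0=28^8=20
XOR R0, R1 → R0=20^30=10
After step 6: R0 = 10.

10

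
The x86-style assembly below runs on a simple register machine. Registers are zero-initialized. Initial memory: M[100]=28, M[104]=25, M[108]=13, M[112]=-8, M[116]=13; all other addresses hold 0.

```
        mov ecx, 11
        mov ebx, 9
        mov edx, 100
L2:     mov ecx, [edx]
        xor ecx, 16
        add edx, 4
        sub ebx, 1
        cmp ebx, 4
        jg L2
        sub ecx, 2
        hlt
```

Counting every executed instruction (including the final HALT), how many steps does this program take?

mov ecx, 11 → ecx=11
mov ebx, 9 → ebx=9
mov edx, 100 → edx=100
mov ecx, [edx] → ecx=M[100]=28
xor ecx, 16 → ecx=28^16=12
add edx, 4 → edx=100+4=104
sub ebx, 1 → ebx=9-1=8
cmp ebx, 4  (cmp 8,4)
jg L2: taken
mov ecx, [edx] → ecx=M[104]=25
xor ecx, 16 → ecx=25^16=9
add edx, 4 → edx=104+4=108
sub ebx, 1 → ebx=8-1=7
cmp ebx, 4  (cmp 7,4)
jg L2: taken
mov ecx, [edx] → ecx=M[108]=13
xor ecx, 16 → ecx=13^16=29
add edx, 4 → edx=108+4=112
sub ebx, 1 → ebx=7-1=6
cmp ebx, 4  (cmp 6,4)
jg L2: taken
mov ecx, [edx] → ecx=M[112]=-8
xor ecx, 16 → ecx=(-8)^16=-24
add edx, 4 → edx=112+4=116
sub ebx, 1 → ebx=6-1=5
cmp ebx, 4  (cmp 5,4)
jg L2: taken
mov ecx, [edx] → ecx=M[116]=13
xor ecx, 16 → ecx=13^16=29
add edx, 4 → edx=116+4=120
sub ebx, 1 → ebx=5-1=4
cmp ebx, 4  (cmp 4,4)
jg L2: not taken
sub ecx, 2 → ecx=29-2=27
halt.
Total executed instructions: 35.

35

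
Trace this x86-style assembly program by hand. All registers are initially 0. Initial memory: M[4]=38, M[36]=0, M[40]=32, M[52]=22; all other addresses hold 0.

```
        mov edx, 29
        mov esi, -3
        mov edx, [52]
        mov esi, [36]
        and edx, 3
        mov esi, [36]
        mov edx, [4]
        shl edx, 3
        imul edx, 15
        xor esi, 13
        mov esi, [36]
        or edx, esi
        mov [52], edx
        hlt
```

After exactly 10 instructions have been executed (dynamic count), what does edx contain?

4560

mov edx, 29 → edx=29
mov esi, -3 → esi=-3
mov edx, [52] → edx=M[52]=22
mov esi, [36] → esi=M[36]=0
and edx, 3 → edx=22&3=2
mov esi, [36] → esi=M[36]=0
mov edx, [4] → edx=M[4]=38
shl edx, 3 → edx=38<<3=304
imul edx, 15 → edx=304*15=4560
xor esi, 13 → esi=0^13=13
After step 10: edx = 4560.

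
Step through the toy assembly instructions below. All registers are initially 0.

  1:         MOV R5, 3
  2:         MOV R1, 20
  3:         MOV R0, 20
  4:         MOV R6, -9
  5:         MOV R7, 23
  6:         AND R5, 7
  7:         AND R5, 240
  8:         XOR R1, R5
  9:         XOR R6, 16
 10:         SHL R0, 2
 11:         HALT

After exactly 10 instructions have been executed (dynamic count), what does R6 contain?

after MOV R5, 3: R5=3
after MOV R1, 20: R1=20
after MOV R0, 20: R0=20
after MOV R6, -9: R6=-9
after MOV R7, 23: R7=23
after AND R5, 7: R5=3&7=3
after AND R5, 240: R5=3&240=0
after XOR R1, R5: R1=20^0=20
after XOR R6, 16: R6=(-9)^16=-25
after SHL R0, 2: R0=20<<2=80
After step 10: R6 = -25.

-25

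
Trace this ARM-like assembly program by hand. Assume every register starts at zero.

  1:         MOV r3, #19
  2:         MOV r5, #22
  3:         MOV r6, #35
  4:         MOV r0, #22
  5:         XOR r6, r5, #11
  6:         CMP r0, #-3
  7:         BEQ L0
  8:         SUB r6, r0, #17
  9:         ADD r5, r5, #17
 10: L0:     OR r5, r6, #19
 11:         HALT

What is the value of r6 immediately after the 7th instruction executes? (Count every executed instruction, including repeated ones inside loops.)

29

after MOV r3, #19: r3=19
after MOV r5, #22: r5=22
after MOV r6, #35: r6=35
after MOV r0, #22: r0=22
after XOR r6, r5, #11: r6=22^11=29
CMP r0, #-3  (cmp 22,-3)
BEQ L0: not taken
After step 7: r6 = 29.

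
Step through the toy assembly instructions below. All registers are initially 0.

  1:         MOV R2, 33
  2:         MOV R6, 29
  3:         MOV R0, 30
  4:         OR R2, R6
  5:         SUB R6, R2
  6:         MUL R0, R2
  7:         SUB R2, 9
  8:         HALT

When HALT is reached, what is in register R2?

after MOV R2, 33: R2=33
after MOV R6, 29: R6=29
after MOV R0, 30: R0=30
after OR R2, R6: R2=33|29=61
after SUB R6, R2: R6=29-61=-32
after MUL R0, R2: R0=30*61=1830
after SUB R2, 9: R2=61-9=52
halt.

52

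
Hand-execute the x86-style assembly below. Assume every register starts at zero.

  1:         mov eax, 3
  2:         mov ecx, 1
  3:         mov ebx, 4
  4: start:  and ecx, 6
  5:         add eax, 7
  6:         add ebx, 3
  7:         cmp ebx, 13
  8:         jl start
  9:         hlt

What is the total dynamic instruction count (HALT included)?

19

after mov eax, 3: eax=3
after mov ecx, 1: ecx=1
after mov ebx, 4: ebx=4
after and ecx, 6: ecx=1&6=0
after add eax, 7: eax=3+7=10
after add ebx, 3: ebx=4+3=7
cmp ebx, 13  (cmp 7,13)
jl start: taken
after and ecx, 6: ecx=0&6=0
after add eax, 7: eax=10+7=17
after add ebx, 3: ebx=7+3=10
cmp ebx, 13  (cmp 10,13)
jl start: taken
after and ecx, 6: ecx=0&6=0
after add eax, 7: eax=17+7=24
after add ebx, 3: ebx=10+3=13
cmp ebx, 13  (cmp 13,13)
jl start: not taken
halt.
Total executed instructions: 19.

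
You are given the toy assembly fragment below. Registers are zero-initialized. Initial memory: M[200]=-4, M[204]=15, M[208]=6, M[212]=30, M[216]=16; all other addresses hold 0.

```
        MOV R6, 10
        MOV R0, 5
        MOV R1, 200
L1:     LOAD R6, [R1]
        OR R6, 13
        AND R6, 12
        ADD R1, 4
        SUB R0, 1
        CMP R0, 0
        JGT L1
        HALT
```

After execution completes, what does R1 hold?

220

MOV R6, 10 → R6=10
MOV R0, 5 → R0=5
MOV R1, 200 → R1=200
LOAD R6, [R1] → R6=M[200]=-4
OR R6, 13 → R6=(-4)|13=-3
AND R6, 12 → R6=(-3)&12=12
ADD R1, 4 → R1=200+4=204
SUB R0, 1 → R0=5-1=4
CMP R0, 0  (cmp 4,0)
JGT L1: taken
LOAD R6, [R1] → R6=M[204]=15
OR R6, 13 → R6=15|13=15
AND R6, 12 → R6=15&12=12
ADD R1, 4 → R1=204+4=208
SUB R0, 1 → R0=4-1=3
CMP R0, 0  (cmp 3,0)
JGT L1: taken
LOAD R6, [R1] → R6=M[208]=6
OR R6, 13 → R6=6|13=15
AND R6, 12 → R6=15&12=12
ADD R1, 4 → R1=208+4=212
SUB R0, 1 → R0=3-1=2
CMP R0, 0  (cmp 2,0)
JGT L1: taken
LOAD R6, [R1] → R6=M[212]=30
OR R6, 13 → R6=30|13=31
AND R6, 12 → R6=31&12=12
ADD R1, 4 → R1=212+4=216
SUB R0, 1 → R0=2-1=1
CMP R0, 0  (cmp 1,0)
JGT L1: taken
LOAD R6, [R1] → R6=M[216]=16
OR R6, 13 → R6=16|13=29
AND R6, 12 → R6=29&12=12
ADD R1, 4 → R1=216+4=220
SUB R0, 1 → R0=1-1=0
CMP R0, 0  (cmp 0,0)
JGT L1: not taken
halt.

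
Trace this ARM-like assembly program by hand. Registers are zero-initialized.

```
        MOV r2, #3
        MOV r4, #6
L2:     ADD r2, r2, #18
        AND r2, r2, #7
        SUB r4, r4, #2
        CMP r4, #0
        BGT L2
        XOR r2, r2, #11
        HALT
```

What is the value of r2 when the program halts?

10

r2=3
r4=6
r2=3+18=21
r2=21&7=5
r4=6-2=4
CMP r4, #0  (cmp 4,0)
BGT L2: taken
r2=5+18=23
r2=23&7=7
r4=4-2=2
CMP r4, #0  (cmp 2,0)
BGT L2: taken
r2=7+18=25
r2=25&7=1
r4=2-2=0
CMP r4, #0  (cmp 0,0)
BGT L2: not taken
r2=1^11=10
halt.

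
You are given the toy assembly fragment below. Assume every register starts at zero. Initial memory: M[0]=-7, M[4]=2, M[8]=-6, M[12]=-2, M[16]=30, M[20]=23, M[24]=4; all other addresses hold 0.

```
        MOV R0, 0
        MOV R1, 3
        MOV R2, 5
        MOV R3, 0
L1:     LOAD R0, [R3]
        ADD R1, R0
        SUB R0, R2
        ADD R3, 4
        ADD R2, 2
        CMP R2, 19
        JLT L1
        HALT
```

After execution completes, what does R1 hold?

47

MOV R0, 0 → R0=0
MOV R1, 3 → R1=3
MOV R2, 5 → R2=5
MOV R3, 0 → R3=0
LOAD R0, [R3] → R0=M[0]=-7
ADD R1, R0 → R1=3+(-7)=-4
SUB R0, R2 → R0=(-7)-5=-12
ADD R3, 4 → R3=0+4=4
ADD R2, 2 → R2=5+2=7
CMP R2, 19  (cmp 7,19)
JLT L1: taken
LOAD R0, [R3] → R0=M[4]=2
ADD R1, R0 → R1=(-4)+2=-2
SUB R0, R2 → R0=2-7=-5
ADD R3, 4 → R3=4+4=8
ADD R2, 2 → R2=7+2=9
CMP R2, 19  (cmp 9,19)
JLT L1: taken
LOAD R0, [R3] → R0=M[8]=-6
ADD R1, R0 → R1=(-2)+(-6)=-8
SUB R0, R2 → R0=(-6)-9=-15
ADD R3, 4 → R3=8+4=12
ADD R2, 2 → R2=9+2=11
CMP R2, 19  (cmp 11,19)
JLT L1: taken
LOAD R0, [R3] → R0=M[12]=-2
ADD R1, R0 → R1=(-8)+(-2)=-10
SUB R0, R2 → R0=(-2)-11=-13
ADD R3, 4 → R3=12+4=16
ADD R2, 2 → R2=11+2=13
CMP R2, 19  (cmp 13,19)
JLT L1: taken
LOAD R0, [R3] → R0=M[16]=30
ADD R1, R0 → R1=(-10)+30=20
SUB R0, R2 → R0=30-13=17
ADD R3, 4 → R3=16+4=20
ADD R2, 2 → R2=13+2=15
CMP R2, 19  (cmp 15,19)
JLT L1: taken
LOAD R0, [R3] → R0=M[20]=23
ADD R1, R0 → R1=20+23=43
SUB R0, R2 → R0=23-15=8
ADD R3, 4 → R3=20+4=24
ADD R2, 2 → R2=15+2=17
CMP R2, 19  (cmp 17,19)
JLT L1: taken
LOAD R0, [R3] → R0=M[24]=4
ADD R1, R0 → R1=43+4=47
SUB R0, R2 → R0=4-17=-13
ADD R3, 4 → R3=24+4=28
ADD R2, 2 → R2=17+2=19
CMP R2, 19  (cmp 19,19)
JLT L1: not taken
halt.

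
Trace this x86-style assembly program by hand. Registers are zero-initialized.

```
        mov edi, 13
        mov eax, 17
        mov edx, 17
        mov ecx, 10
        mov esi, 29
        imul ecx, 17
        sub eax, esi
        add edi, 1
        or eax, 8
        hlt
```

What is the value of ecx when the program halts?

edi=13
eax=17
edx=17
ecx=10
esi=29
ecx=10*17=170
eax=17-29=-12
edi=13+1=14
eax=(-12)|8=-4
halt.

170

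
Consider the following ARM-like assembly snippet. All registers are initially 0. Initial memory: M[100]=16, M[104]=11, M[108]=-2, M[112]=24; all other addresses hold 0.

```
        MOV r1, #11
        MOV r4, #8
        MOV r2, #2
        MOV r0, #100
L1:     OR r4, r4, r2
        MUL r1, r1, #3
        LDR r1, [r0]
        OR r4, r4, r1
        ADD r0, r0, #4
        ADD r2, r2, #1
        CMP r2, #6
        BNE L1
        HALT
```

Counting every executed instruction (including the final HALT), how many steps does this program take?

37

r1=11
r4=8
r2=2
r0=100
r4=8|2=10
r1=11*3=33
r1=M[100]=16
r4=10|16=26
r0=100+4=104
r2=2+1=3
CMP r2, #6  (cmp 3,6)
BNE L1: taken
r4=26|3=27
r1=16*3=48
r1=M[104]=11
r4=27|11=27
r0=104+4=108
r2=3+1=4
CMP r2, #6  (cmp 4,6)
BNE L1: taken
r4=27|4=31
r1=11*3=33
r1=M[108]=-2
r4=31|(-2)=-1
r0=108+4=112
r2=4+1=5
CMP r2, #6  (cmp 5,6)
BNE L1: taken
r4=(-1)|5=-1
r1=(-2)*3=-6
r1=M[112]=24
r4=(-1)|24=-1
r0=112+4=116
r2=5+1=6
CMP r2, #6  (cmp 6,6)
BNE L1: not taken
halt.
Total executed instructions: 37.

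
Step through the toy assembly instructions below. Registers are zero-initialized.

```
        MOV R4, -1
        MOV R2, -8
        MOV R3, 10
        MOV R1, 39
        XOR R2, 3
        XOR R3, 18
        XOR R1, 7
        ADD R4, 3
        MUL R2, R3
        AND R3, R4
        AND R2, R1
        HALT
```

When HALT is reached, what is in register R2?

MOV R4, -1 → R4=-1
MOV R2, -8 → R2=-8
MOV R3, 10 → R3=10
MOV R1, 39 → R1=39
XOR R2, 3 → R2=(-8)^3=-5
XOR R3, 18 → R3=10^18=24
XOR R1, 7 → R1=39^7=32
ADD R4, 3 → R4=(-1)+3=2
MUL R2, R3 → R2=(-5)*24=-120
AND R3, R4 → R3=24&2=0
AND R2, R1 → R2=(-120)&32=0
halt.

0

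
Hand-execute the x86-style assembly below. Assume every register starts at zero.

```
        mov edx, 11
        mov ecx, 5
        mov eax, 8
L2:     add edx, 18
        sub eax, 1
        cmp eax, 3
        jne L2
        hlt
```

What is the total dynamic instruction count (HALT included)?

edx=11
ecx=5
eax=8
edx=11+18=29
eax=8-1=7
cmp eax, 3  (cmp 7,3)
jne L2: taken
edx=29+18=47
eax=7-1=6
cmp eax, 3  (cmp 6,3)
jne L2: taken
edx=47+18=65
eax=6-1=5
cmp eax, 3  (cmp 5,3)
jne L2: taken
edx=65+18=83
eax=5-1=4
cmp eax, 3  (cmp 4,3)
jne L2: taken
edx=83+18=101
eax=4-1=3
cmp eax, 3  (cmp 3,3)
jne L2: not taken
halt.
Total executed instructions: 24.

24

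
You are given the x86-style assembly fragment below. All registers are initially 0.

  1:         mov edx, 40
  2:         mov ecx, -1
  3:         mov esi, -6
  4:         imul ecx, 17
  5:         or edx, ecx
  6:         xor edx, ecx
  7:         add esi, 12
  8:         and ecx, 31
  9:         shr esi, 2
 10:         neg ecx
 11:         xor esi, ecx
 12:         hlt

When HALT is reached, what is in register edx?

after mov edx, 40: edx=40
after mov ecx, -1: ecx=-1
after mov esi, -6: esi=-6
after imul ecx, 17: ecx=(-1)*17=-17
after or edx, ecx: edx=40|(-17)=-17
after xor edx, ecx: edx=(-17)^(-17)=0
after add esi, 12: esi=(-6)+12=6
after and ecx, 31: ecx=(-17)&31=15
after shr esi, 2: esi=6>>2=1
after neg ecx: ecx=-(15)=-15
after xor esi, ecx: esi=1^(-15)=-16
halt.

0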